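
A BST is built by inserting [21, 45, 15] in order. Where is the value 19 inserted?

Starting tree (level order): [21, 15, 45]
Insertion path: 21 -> 15
Result: insert 19 as right child of 15
Final tree (level order): [21, 15, 45, None, 19]


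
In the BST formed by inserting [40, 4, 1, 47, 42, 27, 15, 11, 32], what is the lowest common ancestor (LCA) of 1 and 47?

Tree insertion order: [40, 4, 1, 47, 42, 27, 15, 11, 32]
Tree (level-order array): [40, 4, 47, 1, 27, 42, None, None, None, 15, 32, None, None, 11]
In a BST, the LCA of p=1, q=47 is the first node v on the
root-to-leaf path with p <= v <= q (go left if both < v, right if both > v).
Walk from root:
  at 40: 1 <= 40 <= 47, this is the LCA
LCA = 40


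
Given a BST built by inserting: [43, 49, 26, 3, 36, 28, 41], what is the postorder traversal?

Tree insertion order: [43, 49, 26, 3, 36, 28, 41]
Tree (level-order array): [43, 26, 49, 3, 36, None, None, None, None, 28, 41]
Postorder traversal: [3, 28, 41, 36, 26, 49, 43]


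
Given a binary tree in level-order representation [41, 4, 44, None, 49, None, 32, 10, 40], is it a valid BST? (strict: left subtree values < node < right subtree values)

Level-order array: [41, 4, 44, None, 49, None, 32, 10, 40]
Validate using subtree bounds (lo, hi): at each node, require lo < value < hi,
then recurse left with hi=value and right with lo=value.
Preorder trace (stopping at first violation):
  at node 41 with bounds (-inf, +inf): OK
  at node 4 with bounds (-inf, 41): OK
  at node 49 with bounds (4, 41): VIOLATION
Node 49 violates its bound: not (4 < 49 < 41).
Result: Not a valid BST


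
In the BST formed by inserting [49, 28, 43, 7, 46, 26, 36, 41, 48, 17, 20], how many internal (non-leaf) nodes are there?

Tree built from: [49, 28, 43, 7, 46, 26, 36, 41, 48, 17, 20]
Tree (level-order array): [49, 28, None, 7, 43, None, 26, 36, 46, 17, None, None, 41, None, 48, None, 20]
Rule: An internal node has at least one child.
Per-node child counts:
  node 49: 1 child(ren)
  node 28: 2 child(ren)
  node 7: 1 child(ren)
  node 26: 1 child(ren)
  node 17: 1 child(ren)
  node 20: 0 child(ren)
  node 43: 2 child(ren)
  node 36: 1 child(ren)
  node 41: 0 child(ren)
  node 46: 1 child(ren)
  node 48: 0 child(ren)
Matching nodes: [49, 28, 7, 26, 17, 43, 36, 46]
Count of internal (non-leaf) nodes: 8


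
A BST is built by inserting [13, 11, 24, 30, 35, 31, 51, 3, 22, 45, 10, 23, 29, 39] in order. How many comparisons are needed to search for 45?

Search path for 45: 13 -> 24 -> 30 -> 35 -> 51 -> 45
Found: True
Comparisons: 6


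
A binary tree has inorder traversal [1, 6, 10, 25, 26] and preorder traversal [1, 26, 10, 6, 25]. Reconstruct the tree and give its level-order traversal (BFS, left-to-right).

Inorder:  [1, 6, 10, 25, 26]
Preorder: [1, 26, 10, 6, 25]
Algorithm: preorder visits root first, so consume preorder in order;
for each root, split the current inorder slice at that value into
left-subtree inorder and right-subtree inorder, then recurse.
Recursive splits:
  root=1; inorder splits into left=[], right=[6, 10, 25, 26]
  root=26; inorder splits into left=[6, 10, 25], right=[]
  root=10; inorder splits into left=[6], right=[25]
  root=6; inorder splits into left=[], right=[]
  root=25; inorder splits into left=[], right=[]
Reconstructed level-order: [1, 26, 10, 6, 25]


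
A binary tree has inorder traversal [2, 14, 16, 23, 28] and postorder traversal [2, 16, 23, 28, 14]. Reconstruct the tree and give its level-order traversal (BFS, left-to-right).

Inorder:   [2, 14, 16, 23, 28]
Postorder: [2, 16, 23, 28, 14]
Algorithm: postorder visits root last, so walk postorder right-to-left;
each value is the root of the current inorder slice — split it at that
value, recurse on the right subtree first, then the left.
Recursive splits:
  root=14; inorder splits into left=[2], right=[16, 23, 28]
  root=28; inorder splits into left=[16, 23], right=[]
  root=23; inorder splits into left=[16], right=[]
  root=16; inorder splits into left=[], right=[]
  root=2; inorder splits into left=[], right=[]
Reconstructed level-order: [14, 2, 28, 23, 16]


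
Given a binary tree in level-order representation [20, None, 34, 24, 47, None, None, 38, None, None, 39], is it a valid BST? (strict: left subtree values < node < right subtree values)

Level-order array: [20, None, 34, 24, 47, None, None, 38, None, None, 39]
Validate using subtree bounds (lo, hi): at each node, require lo < value < hi,
then recurse left with hi=value and right with lo=value.
Preorder trace (stopping at first violation):
  at node 20 with bounds (-inf, +inf): OK
  at node 34 with bounds (20, +inf): OK
  at node 24 with bounds (20, 34): OK
  at node 47 with bounds (34, +inf): OK
  at node 38 with bounds (34, 47): OK
  at node 39 with bounds (38, 47): OK
No violation found at any node.
Result: Valid BST


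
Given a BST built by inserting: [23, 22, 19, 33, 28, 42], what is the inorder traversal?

Tree insertion order: [23, 22, 19, 33, 28, 42]
Tree (level-order array): [23, 22, 33, 19, None, 28, 42]
Inorder traversal: [19, 22, 23, 28, 33, 42]


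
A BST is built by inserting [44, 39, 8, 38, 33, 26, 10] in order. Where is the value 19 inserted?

Starting tree (level order): [44, 39, None, 8, None, None, 38, 33, None, 26, None, 10]
Insertion path: 44 -> 39 -> 8 -> 38 -> 33 -> 26 -> 10
Result: insert 19 as right child of 10
Final tree (level order): [44, 39, None, 8, None, None, 38, 33, None, 26, None, 10, None, None, 19]


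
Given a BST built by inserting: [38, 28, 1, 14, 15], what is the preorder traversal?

Tree insertion order: [38, 28, 1, 14, 15]
Tree (level-order array): [38, 28, None, 1, None, None, 14, None, 15]
Preorder traversal: [38, 28, 1, 14, 15]


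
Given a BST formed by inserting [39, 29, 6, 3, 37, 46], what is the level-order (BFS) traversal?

Tree insertion order: [39, 29, 6, 3, 37, 46]
Tree (level-order array): [39, 29, 46, 6, 37, None, None, 3]
BFS from the root, enqueuing left then right child of each popped node:
  queue [39] -> pop 39, enqueue [29, 46], visited so far: [39]
  queue [29, 46] -> pop 29, enqueue [6, 37], visited so far: [39, 29]
  queue [46, 6, 37] -> pop 46, enqueue [none], visited so far: [39, 29, 46]
  queue [6, 37] -> pop 6, enqueue [3], visited so far: [39, 29, 46, 6]
  queue [37, 3] -> pop 37, enqueue [none], visited so far: [39, 29, 46, 6, 37]
  queue [3] -> pop 3, enqueue [none], visited so far: [39, 29, 46, 6, 37, 3]
Result: [39, 29, 46, 6, 37, 3]


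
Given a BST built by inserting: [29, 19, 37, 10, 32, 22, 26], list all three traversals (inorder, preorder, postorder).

Tree insertion order: [29, 19, 37, 10, 32, 22, 26]
Tree (level-order array): [29, 19, 37, 10, 22, 32, None, None, None, None, 26]
Inorder (L, root, R): [10, 19, 22, 26, 29, 32, 37]
Preorder (root, L, R): [29, 19, 10, 22, 26, 37, 32]
Postorder (L, R, root): [10, 26, 22, 19, 32, 37, 29]


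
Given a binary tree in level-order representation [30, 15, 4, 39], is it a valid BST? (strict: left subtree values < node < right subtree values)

Level-order array: [30, 15, 4, 39]
Validate using subtree bounds (lo, hi): at each node, require lo < value < hi,
then recurse left with hi=value and right with lo=value.
Preorder trace (stopping at first violation):
  at node 30 with bounds (-inf, +inf): OK
  at node 15 with bounds (-inf, 30): OK
  at node 39 with bounds (-inf, 15): VIOLATION
Node 39 violates its bound: not (-inf < 39 < 15).
Result: Not a valid BST


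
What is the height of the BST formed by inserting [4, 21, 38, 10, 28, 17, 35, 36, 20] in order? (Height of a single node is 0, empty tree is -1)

Insertion order: [4, 21, 38, 10, 28, 17, 35, 36, 20]
Tree (level-order array): [4, None, 21, 10, 38, None, 17, 28, None, None, 20, None, 35, None, None, None, 36]
Compute height bottom-up (empty subtree = -1):
  height(20) = 1 + max(-1, -1) = 0
  height(17) = 1 + max(-1, 0) = 1
  height(10) = 1 + max(-1, 1) = 2
  height(36) = 1 + max(-1, -1) = 0
  height(35) = 1 + max(-1, 0) = 1
  height(28) = 1 + max(-1, 1) = 2
  height(38) = 1 + max(2, -1) = 3
  height(21) = 1 + max(2, 3) = 4
  height(4) = 1 + max(-1, 4) = 5
Height = 5


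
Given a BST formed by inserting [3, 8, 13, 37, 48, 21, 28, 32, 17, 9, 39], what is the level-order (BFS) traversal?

Tree insertion order: [3, 8, 13, 37, 48, 21, 28, 32, 17, 9, 39]
Tree (level-order array): [3, None, 8, None, 13, 9, 37, None, None, 21, 48, 17, 28, 39, None, None, None, None, 32]
BFS from the root, enqueuing left then right child of each popped node:
  queue [3] -> pop 3, enqueue [8], visited so far: [3]
  queue [8] -> pop 8, enqueue [13], visited so far: [3, 8]
  queue [13] -> pop 13, enqueue [9, 37], visited so far: [3, 8, 13]
  queue [9, 37] -> pop 9, enqueue [none], visited so far: [3, 8, 13, 9]
  queue [37] -> pop 37, enqueue [21, 48], visited so far: [3, 8, 13, 9, 37]
  queue [21, 48] -> pop 21, enqueue [17, 28], visited so far: [3, 8, 13, 9, 37, 21]
  queue [48, 17, 28] -> pop 48, enqueue [39], visited so far: [3, 8, 13, 9, 37, 21, 48]
  queue [17, 28, 39] -> pop 17, enqueue [none], visited so far: [3, 8, 13, 9, 37, 21, 48, 17]
  queue [28, 39] -> pop 28, enqueue [32], visited so far: [3, 8, 13, 9, 37, 21, 48, 17, 28]
  queue [39, 32] -> pop 39, enqueue [none], visited so far: [3, 8, 13, 9, 37, 21, 48, 17, 28, 39]
  queue [32] -> pop 32, enqueue [none], visited so far: [3, 8, 13, 9, 37, 21, 48, 17, 28, 39, 32]
Result: [3, 8, 13, 9, 37, 21, 48, 17, 28, 39, 32]


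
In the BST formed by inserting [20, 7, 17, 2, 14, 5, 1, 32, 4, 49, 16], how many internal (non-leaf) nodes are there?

Tree built from: [20, 7, 17, 2, 14, 5, 1, 32, 4, 49, 16]
Tree (level-order array): [20, 7, 32, 2, 17, None, 49, 1, 5, 14, None, None, None, None, None, 4, None, None, 16]
Rule: An internal node has at least one child.
Per-node child counts:
  node 20: 2 child(ren)
  node 7: 2 child(ren)
  node 2: 2 child(ren)
  node 1: 0 child(ren)
  node 5: 1 child(ren)
  node 4: 0 child(ren)
  node 17: 1 child(ren)
  node 14: 1 child(ren)
  node 16: 0 child(ren)
  node 32: 1 child(ren)
  node 49: 0 child(ren)
Matching nodes: [20, 7, 2, 5, 17, 14, 32]
Count of internal (non-leaf) nodes: 7


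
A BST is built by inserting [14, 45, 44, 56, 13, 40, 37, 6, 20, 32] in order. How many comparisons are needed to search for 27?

Search path for 27: 14 -> 45 -> 44 -> 40 -> 37 -> 20 -> 32
Found: False
Comparisons: 7


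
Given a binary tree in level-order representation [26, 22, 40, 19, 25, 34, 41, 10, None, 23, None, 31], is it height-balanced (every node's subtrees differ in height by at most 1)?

Tree (level-order array): [26, 22, 40, 19, 25, 34, 41, 10, None, 23, None, 31]
Definition: a tree is height-balanced if, at every node, |h(left) - h(right)| <= 1 (empty subtree has height -1).
Bottom-up per-node check:
  node 10: h_left=-1, h_right=-1, diff=0 [OK], height=0
  node 19: h_left=0, h_right=-1, diff=1 [OK], height=1
  node 23: h_left=-1, h_right=-1, diff=0 [OK], height=0
  node 25: h_left=0, h_right=-1, diff=1 [OK], height=1
  node 22: h_left=1, h_right=1, diff=0 [OK], height=2
  node 31: h_left=-1, h_right=-1, diff=0 [OK], height=0
  node 34: h_left=0, h_right=-1, diff=1 [OK], height=1
  node 41: h_left=-1, h_right=-1, diff=0 [OK], height=0
  node 40: h_left=1, h_right=0, diff=1 [OK], height=2
  node 26: h_left=2, h_right=2, diff=0 [OK], height=3
All nodes satisfy the balance condition.
Result: Balanced


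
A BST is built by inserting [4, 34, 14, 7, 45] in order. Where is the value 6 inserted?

Starting tree (level order): [4, None, 34, 14, 45, 7]
Insertion path: 4 -> 34 -> 14 -> 7
Result: insert 6 as left child of 7
Final tree (level order): [4, None, 34, 14, 45, 7, None, None, None, 6]


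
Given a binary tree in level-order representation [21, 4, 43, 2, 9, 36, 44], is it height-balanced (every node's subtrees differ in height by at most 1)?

Tree (level-order array): [21, 4, 43, 2, 9, 36, 44]
Definition: a tree is height-balanced if, at every node, |h(left) - h(right)| <= 1 (empty subtree has height -1).
Bottom-up per-node check:
  node 2: h_left=-1, h_right=-1, diff=0 [OK], height=0
  node 9: h_left=-1, h_right=-1, diff=0 [OK], height=0
  node 4: h_left=0, h_right=0, diff=0 [OK], height=1
  node 36: h_left=-1, h_right=-1, diff=0 [OK], height=0
  node 44: h_left=-1, h_right=-1, diff=0 [OK], height=0
  node 43: h_left=0, h_right=0, diff=0 [OK], height=1
  node 21: h_left=1, h_right=1, diff=0 [OK], height=2
All nodes satisfy the balance condition.
Result: Balanced


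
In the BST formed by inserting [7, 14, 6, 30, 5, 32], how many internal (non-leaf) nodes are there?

Tree built from: [7, 14, 6, 30, 5, 32]
Tree (level-order array): [7, 6, 14, 5, None, None, 30, None, None, None, 32]
Rule: An internal node has at least one child.
Per-node child counts:
  node 7: 2 child(ren)
  node 6: 1 child(ren)
  node 5: 0 child(ren)
  node 14: 1 child(ren)
  node 30: 1 child(ren)
  node 32: 0 child(ren)
Matching nodes: [7, 6, 14, 30]
Count of internal (non-leaf) nodes: 4


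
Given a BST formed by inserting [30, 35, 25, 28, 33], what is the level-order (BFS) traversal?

Tree insertion order: [30, 35, 25, 28, 33]
Tree (level-order array): [30, 25, 35, None, 28, 33]
BFS from the root, enqueuing left then right child of each popped node:
  queue [30] -> pop 30, enqueue [25, 35], visited so far: [30]
  queue [25, 35] -> pop 25, enqueue [28], visited so far: [30, 25]
  queue [35, 28] -> pop 35, enqueue [33], visited so far: [30, 25, 35]
  queue [28, 33] -> pop 28, enqueue [none], visited so far: [30, 25, 35, 28]
  queue [33] -> pop 33, enqueue [none], visited so far: [30, 25, 35, 28, 33]
Result: [30, 25, 35, 28, 33]


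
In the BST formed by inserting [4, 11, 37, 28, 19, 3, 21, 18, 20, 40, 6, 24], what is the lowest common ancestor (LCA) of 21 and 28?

Tree insertion order: [4, 11, 37, 28, 19, 3, 21, 18, 20, 40, 6, 24]
Tree (level-order array): [4, 3, 11, None, None, 6, 37, None, None, 28, 40, 19, None, None, None, 18, 21, None, None, 20, 24]
In a BST, the LCA of p=21, q=28 is the first node v on the
root-to-leaf path with p <= v <= q (go left if both < v, right if both > v).
Walk from root:
  at 4: both 21 and 28 > 4, go right
  at 11: both 21 and 28 > 11, go right
  at 37: both 21 and 28 < 37, go left
  at 28: 21 <= 28 <= 28, this is the LCA
LCA = 28


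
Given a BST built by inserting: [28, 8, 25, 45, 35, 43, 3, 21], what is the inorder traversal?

Tree insertion order: [28, 8, 25, 45, 35, 43, 3, 21]
Tree (level-order array): [28, 8, 45, 3, 25, 35, None, None, None, 21, None, None, 43]
Inorder traversal: [3, 8, 21, 25, 28, 35, 43, 45]


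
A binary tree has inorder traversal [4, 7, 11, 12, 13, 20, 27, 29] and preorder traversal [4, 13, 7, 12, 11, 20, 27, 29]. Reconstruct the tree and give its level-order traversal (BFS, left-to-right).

Inorder:  [4, 7, 11, 12, 13, 20, 27, 29]
Preorder: [4, 13, 7, 12, 11, 20, 27, 29]
Algorithm: preorder visits root first, so consume preorder in order;
for each root, split the current inorder slice at that value into
left-subtree inorder and right-subtree inorder, then recurse.
Recursive splits:
  root=4; inorder splits into left=[], right=[7, 11, 12, 13, 20, 27, 29]
  root=13; inorder splits into left=[7, 11, 12], right=[20, 27, 29]
  root=7; inorder splits into left=[], right=[11, 12]
  root=12; inorder splits into left=[11], right=[]
  root=11; inorder splits into left=[], right=[]
  root=20; inorder splits into left=[], right=[27, 29]
  root=27; inorder splits into left=[], right=[29]
  root=29; inorder splits into left=[], right=[]
Reconstructed level-order: [4, 13, 7, 20, 12, 27, 11, 29]


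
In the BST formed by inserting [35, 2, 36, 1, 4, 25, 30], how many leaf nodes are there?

Tree built from: [35, 2, 36, 1, 4, 25, 30]
Tree (level-order array): [35, 2, 36, 1, 4, None, None, None, None, None, 25, None, 30]
Rule: A leaf has 0 children.
Per-node child counts:
  node 35: 2 child(ren)
  node 2: 2 child(ren)
  node 1: 0 child(ren)
  node 4: 1 child(ren)
  node 25: 1 child(ren)
  node 30: 0 child(ren)
  node 36: 0 child(ren)
Matching nodes: [1, 30, 36]
Count of leaf nodes: 3


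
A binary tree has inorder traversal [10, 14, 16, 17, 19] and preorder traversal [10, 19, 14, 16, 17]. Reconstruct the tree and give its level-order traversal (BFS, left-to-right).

Inorder:  [10, 14, 16, 17, 19]
Preorder: [10, 19, 14, 16, 17]
Algorithm: preorder visits root first, so consume preorder in order;
for each root, split the current inorder slice at that value into
left-subtree inorder and right-subtree inorder, then recurse.
Recursive splits:
  root=10; inorder splits into left=[], right=[14, 16, 17, 19]
  root=19; inorder splits into left=[14, 16, 17], right=[]
  root=14; inorder splits into left=[], right=[16, 17]
  root=16; inorder splits into left=[], right=[17]
  root=17; inorder splits into left=[], right=[]
Reconstructed level-order: [10, 19, 14, 16, 17]


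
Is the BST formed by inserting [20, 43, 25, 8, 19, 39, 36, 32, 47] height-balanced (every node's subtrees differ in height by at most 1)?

Tree (level-order array): [20, 8, 43, None, 19, 25, 47, None, None, None, 39, None, None, 36, None, 32]
Definition: a tree is height-balanced if, at every node, |h(left) - h(right)| <= 1 (empty subtree has height -1).
Bottom-up per-node check:
  node 19: h_left=-1, h_right=-1, diff=0 [OK], height=0
  node 8: h_left=-1, h_right=0, diff=1 [OK], height=1
  node 32: h_left=-1, h_right=-1, diff=0 [OK], height=0
  node 36: h_left=0, h_right=-1, diff=1 [OK], height=1
  node 39: h_left=1, h_right=-1, diff=2 [FAIL (|1--1|=2 > 1)], height=2
  node 25: h_left=-1, h_right=2, diff=3 [FAIL (|-1-2|=3 > 1)], height=3
  node 47: h_left=-1, h_right=-1, diff=0 [OK], height=0
  node 43: h_left=3, h_right=0, diff=3 [FAIL (|3-0|=3 > 1)], height=4
  node 20: h_left=1, h_right=4, diff=3 [FAIL (|1-4|=3 > 1)], height=5
Node 39 violates the condition: |1 - -1| = 2 > 1.
Result: Not balanced


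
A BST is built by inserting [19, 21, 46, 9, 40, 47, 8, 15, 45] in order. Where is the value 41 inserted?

Starting tree (level order): [19, 9, 21, 8, 15, None, 46, None, None, None, None, 40, 47, None, 45]
Insertion path: 19 -> 21 -> 46 -> 40 -> 45
Result: insert 41 as left child of 45
Final tree (level order): [19, 9, 21, 8, 15, None, 46, None, None, None, None, 40, 47, None, 45, None, None, 41]


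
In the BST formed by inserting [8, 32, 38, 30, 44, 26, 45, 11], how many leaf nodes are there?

Tree built from: [8, 32, 38, 30, 44, 26, 45, 11]
Tree (level-order array): [8, None, 32, 30, 38, 26, None, None, 44, 11, None, None, 45]
Rule: A leaf has 0 children.
Per-node child counts:
  node 8: 1 child(ren)
  node 32: 2 child(ren)
  node 30: 1 child(ren)
  node 26: 1 child(ren)
  node 11: 0 child(ren)
  node 38: 1 child(ren)
  node 44: 1 child(ren)
  node 45: 0 child(ren)
Matching nodes: [11, 45]
Count of leaf nodes: 2


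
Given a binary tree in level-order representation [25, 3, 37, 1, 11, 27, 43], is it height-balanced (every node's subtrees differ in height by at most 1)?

Tree (level-order array): [25, 3, 37, 1, 11, 27, 43]
Definition: a tree is height-balanced if, at every node, |h(left) - h(right)| <= 1 (empty subtree has height -1).
Bottom-up per-node check:
  node 1: h_left=-1, h_right=-1, diff=0 [OK], height=0
  node 11: h_left=-1, h_right=-1, diff=0 [OK], height=0
  node 3: h_left=0, h_right=0, diff=0 [OK], height=1
  node 27: h_left=-1, h_right=-1, diff=0 [OK], height=0
  node 43: h_left=-1, h_right=-1, diff=0 [OK], height=0
  node 37: h_left=0, h_right=0, diff=0 [OK], height=1
  node 25: h_left=1, h_right=1, diff=0 [OK], height=2
All nodes satisfy the balance condition.
Result: Balanced


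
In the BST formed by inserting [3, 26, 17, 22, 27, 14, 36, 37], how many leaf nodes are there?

Tree built from: [3, 26, 17, 22, 27, 14, 36, 37]
Tree (level-order array): [3, None, 26, 17, 27, 14, 22, None, 36, None, None, None, None, None, 37]
Rule: A leaf has 0 children.
Per-node child counts:
  node 3: 1 child(ren)
  node 26: 2 child(ren)
  node 17: 2 child(ren)
  node 14: 0 child(ren)
  node 22: 0 child(ren)
  node 27: 1 child(ren)
  node 36: 1 child(ren)
  node 37: 0 child(ren)
Matching nodes: [14, 22, 37]
Count of leaf nodes: 3


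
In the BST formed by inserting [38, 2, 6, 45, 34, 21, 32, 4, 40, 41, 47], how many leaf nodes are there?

Tree built from: [38, 2, 6, 45, 34, 21, 32, 4, 40, 41, 47]
Tree (level-order array): [38, 2, 45, None, 6, 40, 47, 4, 34, None, 41, None, None, None, None, 21, None, None, None, None, 32]
Rule: A leaf has 0 children.
Per-node child counts:
  node 38: 2 child(ren)
  node 2: 1 child(ren)
  node 6: 2 child(ren)
  node 4: 0 child(ren)
  node 34: 1 child(ren)
  node 21: 1 child(ren)
  node 32: 0 child(ren)
  node 45: 2 child(ren)
  node 40: 1 child(ren)
  node 41: 0 child(ren)
  node 47: 0 child(ren)
Matching nodes: [4, 32, 41, 47]
Count of leaf nodes: 4


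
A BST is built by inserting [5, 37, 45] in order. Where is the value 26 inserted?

Starting tree (level order): [5, None, 37, None, 45]
Insertion path: 5 -> 37
Result: insert 26 as left child of 37
Final tree (level order): [5, None, 37, 26, 45]


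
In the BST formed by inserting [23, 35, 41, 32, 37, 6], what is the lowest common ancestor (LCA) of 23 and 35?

Tree insertion order: [23, 35, 41, 32, 37, 6]
Tree (level-order array): [23, 6, 35, None, None, 32, 41, None, None, 37]
In a BST, the LCA of p=23, q=35 is the first node v on the
root-to-leaf path with p <= v <= q (go left if both < v, right if both > v).
Walk from root:
  at 23: 23 <= 23 <= 35, this is the LCA
LCA = 23


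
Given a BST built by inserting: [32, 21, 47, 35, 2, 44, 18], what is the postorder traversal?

Tree insertion order: [32, 21, 47, 35, 2, 44, 18]
Tree (level-order array): [32, 21, 47, 2, None, 35, None, None, 18, None, 44]
Postorder traversal: [18, 2, 21, 44, 35, 47, 32]


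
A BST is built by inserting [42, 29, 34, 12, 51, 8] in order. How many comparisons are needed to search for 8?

Search path for 8: 42 -> 29 -> 12 -> 8
Found: True
Comparisons: 4


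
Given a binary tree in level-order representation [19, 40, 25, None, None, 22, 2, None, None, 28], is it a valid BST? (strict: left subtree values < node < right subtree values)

Level-order array: [19, 40, 25, None, None, 22, 2, None, None, 28]
Validate using subtree bounds (lo, hi): at each node, require lo < value < hi,
then recurse left with hi=value and right with lo=value.
Preorder trace (stopping at first violation):
  at node 19 with bounds (-inf, +inf): OK
  at node 40 with bounds (-inf, 19): VIOLATION
Node 40 violates its bound: not (-inf < 40 < 19).
Result: Not a valid BST


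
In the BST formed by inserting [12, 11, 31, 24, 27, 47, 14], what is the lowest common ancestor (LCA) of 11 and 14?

Tree insertion order: [12, 11, 31, 24, 27, 47, 14]
Tree (level-order array): [12, 11, 31, None, None, 24, 47, 14, 27]
In a BST, the LCA of p=11, q=14 is the first node v on the
root-to-leaf path with p <= v <= q (go left if both < v, right if both > v).
Walk from root:
  at 12: 11 <= 12 <= 14, this is the LCA
LCA = 12


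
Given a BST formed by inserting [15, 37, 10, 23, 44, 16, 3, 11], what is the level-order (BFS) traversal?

Tree insertion order: [15, 37, 10, 23, 44, 16, 3, 11]
Tree (level-order array): [15, 10, 37, 3, 11, 23, 44, None, None, None, None, 16]
BFS from the root, enqueuing left then right child of each popped node:
  queue [15] -> pop 15, enqueue [10, 37], visited so far: [15]
  queue [10, 37] -> pop 10, enqueue [3, 11], visited so far: [15, 10]
  queue [37, 3, 11] -> pop 37, enqueue [23, 44], visited so far: [15, 10, 37]
  queue [3, 11, 23, 44] -> pop 3, enqueue [none], visited so far: [15, 10, 37, 3]
  queue [11, 23, 44] -> pop 11, enqueue [none], visited so far: [15, 10, 37, 3, 11]
  queue [23, 44] -> pop 23, enqueue [16], visited so far: [15, 10, 37, 3, 11, 23]
  queue [44, 16] -> pop 44, enqueue [none], visited so far: [15, 10, 37, 3, 11, 23, 44]
  queue [16] -> pop 16, enqueue [none], visited so far: [15, 10, 37, 3, 11, 23, 44, 16]
Result: [15, 10, 37, 3, 11, 23, 44, 16]


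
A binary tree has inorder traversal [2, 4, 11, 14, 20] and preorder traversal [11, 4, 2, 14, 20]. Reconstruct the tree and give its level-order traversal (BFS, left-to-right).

Inorder:  [2, 4, 11, 14, 20]
Preorder: [11, 4, 2, 14, 20]
Algorithm: preorder visits root first, so consume preorder in order;
for each root, split the current inorder slice at that value into
left-subtree inorder and right-subtree inorder, then recurse.
Recursive splits:
  root=11; inorder splits into left=[2, 4], right=[14, 20]
  root=4; inorder splits into left=[2], right=[]
  root=2; inorder splits into left=[], right=[]
  root=14; inorder splits into left=[], right=[20]
  root=20; inorder splits into left=[], right=[]
Reconstructed level-order: [11, 4, 14, 2, 20]


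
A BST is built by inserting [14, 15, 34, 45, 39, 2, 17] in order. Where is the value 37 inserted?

Starting tree (level order): [14, 2, 15, None, None, None, 34, 17, 45, None, None, 39]
Insertion path: 14 -> 15 -> 34 -> 45 -> 39
Result: insert 37 as left child of 39
Final tree (level order): [14, 2, 15, None, None, None, 34, 17, 45, None, None, 39, None, 37]


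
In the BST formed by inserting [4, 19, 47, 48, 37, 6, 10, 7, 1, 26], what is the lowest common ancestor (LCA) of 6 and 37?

Tree insertion order: [4, 19, 47, 48, 37, 6, 10, 7, 1, 26]
Tree (level-order array): [4, 1, 19, None, None, 6, 47, None, 10, 37, 48, 7, None, 26]
In a BST, the LCA of p=6, q=37 is the first node v on the
root-to-leaf path with p <= v <= q (go left if both < v, right if both > v).
Walk from root:
  at 4: both 6 and 37 > 4, go right
  at 19: 6 <= 19 <= 37, this is the LCA
LCA = 19


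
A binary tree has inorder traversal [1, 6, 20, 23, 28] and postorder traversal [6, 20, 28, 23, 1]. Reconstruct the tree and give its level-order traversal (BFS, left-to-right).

Inorder:   [1, 6, 20, 23, 28]
Postorder: [6, 20, 28, 23, 1]
Algorithm: postorder visits root last, so walk postorder right-to-left;
each value is the root of the current inorder slice — split it at that
value, recurse on the right subtree first, then the left.
Recursive splits:
  root=1; inorder splits into left=[], right=[6, 20, 23, 28]
  root=23; inorder splits into left=[6, 20], right=[28]
  root=28; inorder splits into left=[], right=[]
  root=20; inorder splits into left=[6], right=[]
  root=6; inorder splits into left=[], right=[]
Reconstructed level-order: [1, 23, 20, 28, 6]


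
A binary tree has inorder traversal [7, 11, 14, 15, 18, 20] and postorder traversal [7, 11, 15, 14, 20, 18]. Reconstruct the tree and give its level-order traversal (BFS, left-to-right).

Inorder:   [7, 11, 14, 15, 18, 20]
Postorder: [7, 11, 15, 14, 20, 18]
Algorithm: postorder visits root last, so walk postorder right-to-left;
each value is the root of the current inorder slice — split it at that
value, recurse on the right subtree first, then the left.
Recursive splits:
  root=18; inorder splits into left=[7, 11, 14, 15], right=[20]
  root=20; inorder splits into left=[], right=[]
  root=14; inorder splits into left=[7, 11], right=[15]
  root=15; inorder splits into left=[], right=[]
  root=11; inorder splits into left=[7], right=[]
  root=7; inorder splits into left=[], right=[]
Reconstructed level-order: [18, 14, 20, 11, 15, 7]


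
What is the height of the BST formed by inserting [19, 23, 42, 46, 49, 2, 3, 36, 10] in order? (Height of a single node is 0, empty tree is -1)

Insertion order: [19, 23, 42, 46, 49, 2, 3, 36, 10]
Tree (level-order array): [19, 2, 23, None, 3, None, 42, None, 10, 36, 46, None, None, None, None, None, 49]
Compute height bottom-up (empty subtree = -1):
  height(10) = 1 + max(-1, -1) = 0
  height(3) = 1 + max(-1, 0) = 1
  height(2) = 1 + max(-1, 1) = 2
  height(36) = 1 + max(-1, -1) = 0
  height(49) = 1 + max(-1, -1) = 0
  height(46) = 1 + max(-1, 0) = 1
  height(42) = 1 + max(0, 1) = 2
  height(23) = 1 + max(-1, 2) = 3
  height(19) = 1 + max(2, 3) = 4
Height = 4


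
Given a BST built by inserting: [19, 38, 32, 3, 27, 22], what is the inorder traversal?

Tree insertion order: [19, 38, 32, 3, 27, 22]
Tree (level-order array): [19, 3, 38, None, None, 32, None, 27, None, 22]
Inorder traversal: [3, 19, 22, 27, 32, 38]


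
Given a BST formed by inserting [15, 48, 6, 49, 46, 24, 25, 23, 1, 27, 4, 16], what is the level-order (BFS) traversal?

Tree insertion order: [15, 48, 6, 49, 46, 24, 25, 23, 1, 27, 4, 16]
Tree (level-order array): [15, 6, 48, 1, None, 46, 49, None, 4, 24, None, None, None, None, None, 23, 25, 16, None, None, 27]
BFS from the root, enqueuing left then right child of each popped node:
  queue [15] -> pop 15, enqueue [6, 48], visited so far: [15]
  queue [6, 48] -> pop 6, enqueue [1], visited so far: [15, 6]
  queue [48, 1] -> pop 48, enqueue [46, 49], visited so far: [15, 6, 48]
  queue [1, 46, 49] -> pop 1, enqueue [4], visited so far: [15, 6, 48, 1]
  queue [46, 49, 4] -> pop 46, enqueue [24], visited so far: [15, 6, 48, 1, 46]
  queue [49, 4, 24] -> pop 49, enqueue [none], visited so far: [15, 6, 48, 1, 46, 49]
  queue [4, 24] -> pop 4, enqueue [none], visited so far: [15, 6, 48, 1, 46, 49, 4]
  queue [24] -> pop 24, enqueue [23, 25], visited so far: [15, 6, 48, 1, 46, 49, 4, 24]
  queue [23, 25] -> pop 23, enqueue [16], visited so far: [15, 6, 48, 1, 46, 49, 4, 24, 23]
  queue [25, 16] -> pop 25, enqueue [27], visited so far: [15, 6, 48, 1, 46, 49, 4, 24, 23, 25]
  queue [16, 27] -> pop 16, enqueue [none], visited so far: [15, 6, 48, 1, 46, 49, 4, 24, 23, 25, 16]
  queue [27] -> pop 27, enqueue [none], visited so far: [15, 6, 48, 1, 46, 49, 4, 24, 23, 25, 16, 27]
Result: [15, 6, 48, 1, 46, 49, 4, 24, 23, 25, 16, 27]


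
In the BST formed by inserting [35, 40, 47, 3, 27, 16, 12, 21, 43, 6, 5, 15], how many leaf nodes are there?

Tree built from: [35, 40, 47, 3, 27, 16, 12, 21, 43, 6, 5, 15]
Tree (level-order array): [35, 3, 40, None, 27, None, 47, 16, None, 43, None, 12, 21, None, None, 6, 15, None, None, 5]
Rule: A leaf has 0 children.
Per-node child counts:
  node 35: 2 child(ren)
  node 3: 1 child(ren)
  node 27: 1 child(ren)
  node 16: 2 child(ren)
  node 12: 2 child(ren)
  node 6: 1 child(ren)
  node 5: 0 child(ren)
  node 15: 0 child(ren)
  node 21: 0 child(ren)
  node 40: 1 child(ren)
  node 47: 1 child(ren)
  node 43: 0 child(ren)
Matching nodes: [5, 15, 21, 43]
Count of leaf nodes: 4


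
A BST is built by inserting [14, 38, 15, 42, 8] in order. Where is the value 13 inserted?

Starting tree (level order): [14, 8, 38, None, None, 15, 42]
Insertion path: 14 -> 8
Result: insert 13 as right child of 8
Final tree (level order): [14, 8, 38, None, 13, 15, 42]


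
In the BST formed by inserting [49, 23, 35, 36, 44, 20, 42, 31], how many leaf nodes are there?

Tree built from: [49, 23, 35, 36, 44, 20, 42, 31]
Tree (level-order array): [49, 23, None, 20, 35, None, None, 31, 36, None, None, None, 44, 42]
Rule: A leaf has 0 children.
Per-node child counts:
  node 49: 1 child(ren)
  node 23: 2 child(ren)
  node 20: 0 child(ren)
  node 35: 2 child(ren)
  node 31: 0 child(ren)
  node 36: 1 child(ren)
  node 44: 1 child(ren)
  node 42: 0 child(ren)
Matching nodes: [20, 31, 42]
Count of leaf nodes: 3


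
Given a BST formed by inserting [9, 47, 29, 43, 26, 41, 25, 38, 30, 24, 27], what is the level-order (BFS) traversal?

Tree insertion order: [9, 47, 29, 43, 26, 41, 25, 38, 30, 24, 27]
Tree (level-order array): [9, None, 47, 29, None, 26, 43, 25, 27, 41, None, 24, None, None, None, 38, None, None, None, 30]
BFS from the root, enqueuing left then right child of each popped node:
  queue [9] -> pop 9, enqueue [47], visited so far: [9]
  queue [47] -> pop 47, enqueue [29], visited so far: [9, 47]
  queue [29] -> pop 29, enqueue [26, 43], visited so far: [9, 47, 29]
  queue [26, 43] -> pop 26, enqueue [25, 27], visited so far: [9, 47, 29, 26]
  queue [43, 25, 27] -> pop 43, enqueue [41], visited so far: [9, 47, 29, 26, 43]
  queue [25, 27, 41] -> pop 25, enqueue [24], visited so far: [9, 47, 29, 26, 43, 25]
  queue [27, 41, 24] -> pop 27, enqueue [none], visited so far: [9, 47, 29, 26, 43, 25, 27]
  queue [41, 24] -> pop 41, enqueue [38], visited so far: [9, 47, 29, 26, 43, 25, 27, 41]
  queue [24, 38] -> pop 24, enqueue [none], visited so far: [9, 47, 29, 26, 43, 25, 27, 41, 24]
  queue [38] -> pop 38, enqueue [30], visited so far: [9, 47, 29, 26, 43, 25, 27, 41, 24, 38]
  queue [30] -> pop 30, enqueue [none], visited so far: [9, 47, 29, 26, 43, 25, 27, 41, 24, 38, 30]
Result: [9, 47, 29, 26, 43, 25, 27, 41, 24, 38, 30]


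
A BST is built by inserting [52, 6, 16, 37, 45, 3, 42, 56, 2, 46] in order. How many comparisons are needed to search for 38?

Search path for 38: 52 -> 6 -> 16 -> 37 -> 45 -> 42
Found: False
Comparisons: 6


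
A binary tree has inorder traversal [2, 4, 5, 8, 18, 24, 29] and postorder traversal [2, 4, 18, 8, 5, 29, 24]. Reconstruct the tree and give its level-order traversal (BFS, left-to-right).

Inorder:   [2, 4, 5, 8, 18, 24, 29]
Postorder: [2, 4, 18, 8, 5, 29, 24]
Algorithm: postorder visits root last, so walk postorder right-to-left;
each value is the root of the current inorder slice — split it at that
value, recurse on the right subtree first, then the left.
Recursive splits:
  root=24; inorder splits into left=[2, 4, 5, 8, 18], right=[29]
  root=29; inorder splits into left=[], right=[]
  root=5; inorder splits into left=[2, 4], right=[8, 18]
  root=8; inorder splits into left=[], right=[18]
  root=18; inorder splits into left=[], right=[]
  root=4; inorder splits into left=[2], right=[]
  root=2; inorder splits into left=[], right=[]
Reconstructed level-order: [24, 5, 29, 4, 8, 2, 18]


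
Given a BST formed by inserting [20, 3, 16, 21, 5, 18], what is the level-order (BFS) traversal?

Tree insertion order: [20, 3, 16, 21, 5, 18]
Tree (level-order array): [20, 3, 21, None, 16, None, None, 5, 18]
BFS from the root, enqueuing left then right child of each popped node:
  queue [20] -> pop 20, enqueue [3, 21], visited so far: [20]
  queue [3, 21] -> pop 3, enqueue [16], visited so far: [20, 3]
  queue [21, 16] -> pop 21, enqueue [none], visited so far: [20, 3, 21]
  queue [16] -> pop 16, enqueue [5, 18], visited so far: [20, 3, 21, 16]
  queue [5, 18] -> pop 5, enqueue [none], visited so far: [20, 3, 21, 16, 5]
  queue [18] -> pop 18, enqueue [none], visited so far: [20, 3, 21, 16, 5, 18]
Result: [20, 3, 21, 16, 5, 18]


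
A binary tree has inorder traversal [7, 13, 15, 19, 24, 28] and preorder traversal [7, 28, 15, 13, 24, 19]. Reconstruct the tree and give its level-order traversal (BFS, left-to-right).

Inorder:  [7, 13, 15, 19, 24, 28]
Preorder: [7, 28, 15, 13, 24, 19]
Algorithm: preorder visits root first, so consume preorder in order;
for each root, split the current inorder slice at that value into
left-subtree inorder and right-subtree inorder, then recurse.
Recursive splits:
  root=7; inorder splits into left=[], right=[13, 15, 19, 24, 28]
  root=28; inorder splits into left=[13, 15, 19, 24], right=[]
  root=15; inorder splits into left=[13], right=[19, 24]
  root=13; inorder splits into left=[], right=[]
  root=24; inorder splits into left=[19], right=[]
  root=19; inorder splits into left=[], right=[]
Reconstructed level-order: [7, 28, 15, 13, 24, 19]


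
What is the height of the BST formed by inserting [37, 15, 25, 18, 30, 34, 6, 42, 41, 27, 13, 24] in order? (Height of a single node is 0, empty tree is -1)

Insertion order: [37, 15, 25, 18, 30, 34, 6, 42, 41, 27, 13, 24]
Tree (level-order array): [37, 15, 42, 6, 25, 41, None, None, 13, 18, 30, None, None, None, None, None, 24, 27, 34]
Compute height bottom-up (empty subtree = -1):
  height(13) = 1 + max(-1, -1) = 0
  height(6) = 1 + max(-1, 0) = 1
  height(24) = 1 + max(-1, -1) = 0
  height(18) = 1 + max(-1, 0) = 1
  height(27) = 1 + max(-1, -1) = 0
  height(34) = 1 + max(-1, -1) = 0
  height(30) = 1 + max(0, 0) = 1
  height(25) = 1 + max(1, 1) = 2
  height(15) = 1 + max(1, 2) = 3
  height(41) = 1 + max(-1, -1) = 0
  height(42) = 1 + max(0, -1) = 1
  height(37) = 1 + max(3, 1) = 4
Height = 4


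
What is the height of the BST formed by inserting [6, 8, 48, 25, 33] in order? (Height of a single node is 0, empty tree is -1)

Insertion order: [6, 8, 48, 25, 33]
Tree (level-order array): [6, None, 8, None, 48, 25, None, None, 33]
Compute height bottom-up (empty subtree = -1):
  height(33) = 1 + max(-1, -1) = 0
  height(25) = 1 + max(-1, 0) = 1
  height(48) = 1 + max(1, -1) = 2
  height(8) = 1 + max(-1, 2) = 3
  height(6) = 1 + max(-1, 3) = 4
Height = 4


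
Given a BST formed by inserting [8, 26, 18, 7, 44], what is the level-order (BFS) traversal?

Tree insertion order: [8, 26, 18, 7, 44]
Tree (level-order array): [8, 7, 26, None, None, 18, 44]
BFS from the root, enqueuing left then right child of each popped node:
  queue [8] -> pop 8, enqueue [7, 26], visited so far: [8]
  queue [7, 26] -> pop 7, enqueue [none], visited so far: [8, 7]
  queue [26] -> pop 26, enqueue [18, 44], visited so far: [8, 7, 26]
  queue [18, 44] -> pop 18, enqueue [none], visited so far: [8, 7, 26, 18]
  queue [44] -> pop 44, enqueue [none], visited so far: [8, 7, 26, 18, 44]
Result: [8, 7, 26, 18, 44]


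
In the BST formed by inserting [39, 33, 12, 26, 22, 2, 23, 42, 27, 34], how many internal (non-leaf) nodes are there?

Tree built from: [39, 33, 12, 26, 22, 2, 23, 42, 27, 34]
Tree (level-order array): [39, 33, 42, 12, 34, None, None, 2, 26, None, None, None, None, 22, 27, None, 23]
Rule: An internal node has at least one child.
Per-node child counts:
  node 39: 2 child(ren)
  node 33: 2 child(ren)
  node 12: 2 child(ren)
  node 2: 0 child(ren)
  node 26: 2 child(ren)
  node 22: 1 child(ren)
  node 23: 0 child(ren)
  node 27: 0 child(ren)
  node 34: 0 child(ren)
  node 42: 0 child(ren)
Matching nodes: [39, 33, 12, 26, 22]
Count of internal (non-leaf) nodes: 5


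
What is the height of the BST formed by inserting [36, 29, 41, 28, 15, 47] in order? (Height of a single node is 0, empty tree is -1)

Insertion order: [36, 29, 41, 28, 15, 47]
Tree (level-order array): [36, 29, 41, 28, None, None, 47, 15]
Compute height bottom-up (empty subtree = -1):
  height(15) = 1 + max(-1, -1) = 0
  height(28) = 1 + max(0, -1) = 1
  height(29) = 1 + max(1, -1) = 2
  height(47) = 1 + max(-1, -1) = 0
  height(41) = 1 + max(-1, 0) = 1
  height(36) = 1 + max(2, 1) = 3
Height = 3


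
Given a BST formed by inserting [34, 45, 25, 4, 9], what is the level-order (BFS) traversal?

Tree insertion order: [34, 45, 25, 4, 9]
Tree (level-order array): [34, 25, 45, 4, None, None, None, None, 9]
BFS from the root, enqueuing left then right child of each popped node:
  queue [34] -> pop 34, enqueue [25, 45], visited so far: [34]
  queue [25, 45] -> pop 25, enqueue [4], visited so far: [34, 25]
  queue [45, 4] -> pop 45, enqueue [none], visited so far: [34, 25, 45]
  queue [4] -> pop 4, enqueue [9], visited so far: [34, 25, 45, 4]
  queue [9] -> pop 9, enqueue [none], visited so far: [34, 25, 45, 4, 9]
Result: [34, 25, 45, 4, 9]


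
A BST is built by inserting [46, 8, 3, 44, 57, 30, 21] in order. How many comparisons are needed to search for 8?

Search path for 8: 46 -> 8
Found: True
Comparisons: 2


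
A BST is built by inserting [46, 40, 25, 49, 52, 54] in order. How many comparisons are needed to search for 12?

Search path for 12: 46 -> 40 -> 25
Found: False
Comparisons: 3


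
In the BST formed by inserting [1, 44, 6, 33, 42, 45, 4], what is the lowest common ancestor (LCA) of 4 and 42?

Tree insertion order: [1, 44, 6, 33, 42, 45, 4]
Tree (level-order array): [1, None, 44, 6, 45, 4, 33, None, None, None, None, None, 42]
In a BST, the LCA of p=4, q=42 is the first node v on the
root-to-leaf path with p <= v <= q (go left if both < v, right if both > v).
Walk from root:
  at 1: both 4 and 42 > 1, go right
  at 44: both 4 and 42 < 44, go left
  at 6: 4 <= 6 <= 42, this is the LCA
LCA = 6


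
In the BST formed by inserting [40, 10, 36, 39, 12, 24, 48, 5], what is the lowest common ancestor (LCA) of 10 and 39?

Tree insertion order: [40, 10, 36, 39, 12, 24, 48, 5]
Tree (level-order array): [40, 10, 48, 5, 36, None, None, None, None, 12, 39, None, 24]
In a BST, the LCA of p=10, q=39 is the first node v on the
root-to-leaf path with p <= v <= q (go left if both < v, right if both > v).
Walk from root:
  at 40: both 10 and 39 < 40, go left
  at 10: 10 <= 10 <= 39, this is the LCA
LCA = 10
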